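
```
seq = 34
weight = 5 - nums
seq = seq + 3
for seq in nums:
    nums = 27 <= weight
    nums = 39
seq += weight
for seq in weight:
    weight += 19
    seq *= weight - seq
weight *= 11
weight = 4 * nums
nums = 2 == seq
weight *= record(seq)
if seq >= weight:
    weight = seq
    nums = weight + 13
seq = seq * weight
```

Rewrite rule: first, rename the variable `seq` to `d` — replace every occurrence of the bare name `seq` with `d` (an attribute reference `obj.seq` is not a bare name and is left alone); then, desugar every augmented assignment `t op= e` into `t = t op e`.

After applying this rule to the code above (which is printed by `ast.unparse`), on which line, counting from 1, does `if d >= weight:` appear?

Transformed code:
d = 34
weight = 5 - nums
d = d + 3
for d in nums:
    nums = 27 <= weight
    nums = 39
d = d + weight
for d in weight:
    weight = weight + 19
    d = d * (weight - d)
weight = weight * 11
weight = 4 * nums
nums = 2 == d
weight = weight * record(d)
if d >= weight:
    weight = d
    nums = weight + 13
d = d * weight

15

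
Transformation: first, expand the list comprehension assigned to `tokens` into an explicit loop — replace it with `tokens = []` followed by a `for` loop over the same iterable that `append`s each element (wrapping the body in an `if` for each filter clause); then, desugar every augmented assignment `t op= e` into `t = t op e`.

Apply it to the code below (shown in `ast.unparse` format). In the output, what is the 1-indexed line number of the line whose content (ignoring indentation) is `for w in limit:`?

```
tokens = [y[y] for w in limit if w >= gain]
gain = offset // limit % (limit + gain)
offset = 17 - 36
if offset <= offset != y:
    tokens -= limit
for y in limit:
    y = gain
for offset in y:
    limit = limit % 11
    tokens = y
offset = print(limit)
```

Transformed code:
tokens = []
for w in limit:
    if w >= gain:
        tokens.append(y[y])
gain = offset // limit % (limit + gain)
offset = 17 - 36
if offset <= offset != y:
    tokens = tokens - limit
for y in limit:
    y = gain
for offset in y:
    limit = limit % 11
    tokens = y
offset = print(limit)

2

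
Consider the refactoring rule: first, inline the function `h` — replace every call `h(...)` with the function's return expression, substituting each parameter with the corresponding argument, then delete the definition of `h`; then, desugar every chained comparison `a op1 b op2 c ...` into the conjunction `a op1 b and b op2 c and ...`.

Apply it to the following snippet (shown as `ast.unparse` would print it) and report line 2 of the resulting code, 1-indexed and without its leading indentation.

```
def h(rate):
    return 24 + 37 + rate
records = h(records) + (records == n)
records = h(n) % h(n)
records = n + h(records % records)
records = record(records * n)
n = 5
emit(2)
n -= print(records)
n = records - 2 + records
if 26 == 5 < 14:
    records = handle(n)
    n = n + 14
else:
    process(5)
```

records = (24 + 37 + n) % (24 + 37 + n)

Transformed code:
records = 24 + 37 + records + (records == n)
records = (24 + 37 + n) % (24 + 37 + n)
records = n + (24 + 37 + records % records)
records = record(records * n)
n = 5
emit(2)
n -= print(records)
n = records - 2 + records
if 26 == 5 and 5 < 14:
    records = handle(n)
    n = n + 14
else:
    process(5)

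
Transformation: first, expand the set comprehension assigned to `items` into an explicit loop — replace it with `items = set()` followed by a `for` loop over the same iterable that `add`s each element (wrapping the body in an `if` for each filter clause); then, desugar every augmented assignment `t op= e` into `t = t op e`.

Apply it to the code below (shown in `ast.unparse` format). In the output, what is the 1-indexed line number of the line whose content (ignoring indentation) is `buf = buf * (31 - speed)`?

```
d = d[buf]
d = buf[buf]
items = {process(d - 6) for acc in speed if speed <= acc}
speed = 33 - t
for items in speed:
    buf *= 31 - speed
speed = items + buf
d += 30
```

9

Transformed code:
d = d[buf]
d = buf[buf]
items = set()
for acc in speed:
    if speed <= acc:
        items.add(process(d - 6))
speed = 33 - t
for items in speed:
    buf = buf * (31 - speed)
speed = items + buf
d = d + 30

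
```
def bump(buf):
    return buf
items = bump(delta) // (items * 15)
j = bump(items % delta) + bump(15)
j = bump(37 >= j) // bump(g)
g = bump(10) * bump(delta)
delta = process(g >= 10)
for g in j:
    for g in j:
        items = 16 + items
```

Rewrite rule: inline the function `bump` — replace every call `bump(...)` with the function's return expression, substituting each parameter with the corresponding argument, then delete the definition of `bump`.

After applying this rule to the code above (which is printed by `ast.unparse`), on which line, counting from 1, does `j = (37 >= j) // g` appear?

3

Transformed code:
items = delta // (items * 15)
j = items % delta + 15
j = (37 >= j) // g
g = 10 * delta
delta = process(g >= 10)
for g in j:
    for g in j:
        items = 16 + items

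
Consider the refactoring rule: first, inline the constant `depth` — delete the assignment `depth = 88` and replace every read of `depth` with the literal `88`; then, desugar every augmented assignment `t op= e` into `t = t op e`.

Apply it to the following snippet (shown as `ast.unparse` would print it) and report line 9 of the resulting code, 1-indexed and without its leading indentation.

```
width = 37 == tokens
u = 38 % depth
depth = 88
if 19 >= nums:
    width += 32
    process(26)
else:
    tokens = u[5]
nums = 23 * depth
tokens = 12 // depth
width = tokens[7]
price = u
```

tokens = 12 // 88

Transformed code:
width = 37 == tokens
u = 38 % 88
if 19 >= nums:
    width = width + 32
    process(26)
else:
    tokens = u[5]
nums = 23 * 88
tokens = 12 // 88
width = tokens[7]
price = u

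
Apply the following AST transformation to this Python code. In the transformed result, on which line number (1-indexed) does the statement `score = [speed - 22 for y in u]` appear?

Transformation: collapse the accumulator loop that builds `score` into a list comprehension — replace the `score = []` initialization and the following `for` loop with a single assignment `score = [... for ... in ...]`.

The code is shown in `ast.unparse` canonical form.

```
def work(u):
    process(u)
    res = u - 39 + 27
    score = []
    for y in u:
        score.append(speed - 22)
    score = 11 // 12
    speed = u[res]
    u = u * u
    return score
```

Transformed code:
def work(u):
    process(u)
    res = u - 39 + 27
    score = [speed - 22 for y in u]
    score = 11 // 12
    speed = u[res]
    u = u * u
    return score

4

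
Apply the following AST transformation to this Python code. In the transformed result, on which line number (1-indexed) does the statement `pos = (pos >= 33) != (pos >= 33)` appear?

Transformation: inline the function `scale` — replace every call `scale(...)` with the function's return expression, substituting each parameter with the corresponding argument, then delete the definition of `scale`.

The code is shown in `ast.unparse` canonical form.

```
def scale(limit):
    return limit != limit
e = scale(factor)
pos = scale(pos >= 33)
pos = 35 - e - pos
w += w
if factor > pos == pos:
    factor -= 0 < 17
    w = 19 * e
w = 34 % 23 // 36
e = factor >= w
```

Transformed code:
e = factor != factor
pos = (pos >= 33) != (pos >= 33)
pos = 35 - e - pos
w += w
if factor > pos == pos:
    factor -= 0 < 17
    w = 19 * e
w = 34 % 23 // 36
e = factor >= w

2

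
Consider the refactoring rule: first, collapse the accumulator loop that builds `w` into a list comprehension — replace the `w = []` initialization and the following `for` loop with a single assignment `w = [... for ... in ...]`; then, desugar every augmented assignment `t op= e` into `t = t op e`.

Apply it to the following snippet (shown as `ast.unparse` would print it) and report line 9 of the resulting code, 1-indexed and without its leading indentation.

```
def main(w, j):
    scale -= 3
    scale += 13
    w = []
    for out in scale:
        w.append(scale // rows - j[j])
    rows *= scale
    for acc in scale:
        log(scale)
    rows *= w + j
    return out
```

Transformed code:
def main(w, j):
    scale = scale - 3
    scale = scale + 13
    w = [scale // rows - j[j] for out in scale]
    rows = rows * scale
    for acc in scale:
        log(scale)
    rows = rows * (w + j)
    return out

return out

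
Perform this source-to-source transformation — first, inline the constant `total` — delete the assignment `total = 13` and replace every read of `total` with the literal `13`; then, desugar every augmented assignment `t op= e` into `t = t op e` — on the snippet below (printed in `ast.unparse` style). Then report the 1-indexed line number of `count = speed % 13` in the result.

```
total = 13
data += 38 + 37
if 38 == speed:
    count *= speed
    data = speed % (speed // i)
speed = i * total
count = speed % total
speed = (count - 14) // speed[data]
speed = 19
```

6

Transformed code:
data = data + (38 + 37)
if 38 == speed:
    count = count * speed
    data = speed % (speed // i)
speed = i * 13
count = speed % 13
speed = (count - 14) // speed[data]
speed = 19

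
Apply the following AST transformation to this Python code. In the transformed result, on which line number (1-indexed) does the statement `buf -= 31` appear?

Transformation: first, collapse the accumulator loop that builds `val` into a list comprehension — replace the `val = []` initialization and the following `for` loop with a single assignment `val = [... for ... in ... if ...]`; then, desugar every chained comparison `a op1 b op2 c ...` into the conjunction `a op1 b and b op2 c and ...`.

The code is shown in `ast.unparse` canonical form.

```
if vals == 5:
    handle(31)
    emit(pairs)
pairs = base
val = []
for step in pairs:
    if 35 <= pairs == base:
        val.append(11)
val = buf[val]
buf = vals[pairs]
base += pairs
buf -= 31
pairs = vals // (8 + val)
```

Transformed code:
if vals == 5:
    handle(31)
    emit(pairs)
pairs = base
val = [11 for step in pairs if 35 <= pairs and pairs == base]
val = buf[val]
buf = vals[pairs]
base += pairs
buf -= 31
pairs = vals // (8 + val)

9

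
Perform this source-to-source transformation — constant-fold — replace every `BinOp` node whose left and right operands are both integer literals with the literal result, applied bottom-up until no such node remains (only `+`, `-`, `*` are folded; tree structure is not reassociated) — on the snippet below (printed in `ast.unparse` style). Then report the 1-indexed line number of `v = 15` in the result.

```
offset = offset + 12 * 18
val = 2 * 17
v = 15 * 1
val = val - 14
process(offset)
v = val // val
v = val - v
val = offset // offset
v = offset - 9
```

Transformed code:
offset = offset + 216
val = 34
v = 15
val = val - 14
process(offset)
v = val // val
v = val - v
val = offset // offset
v = offset - 9

3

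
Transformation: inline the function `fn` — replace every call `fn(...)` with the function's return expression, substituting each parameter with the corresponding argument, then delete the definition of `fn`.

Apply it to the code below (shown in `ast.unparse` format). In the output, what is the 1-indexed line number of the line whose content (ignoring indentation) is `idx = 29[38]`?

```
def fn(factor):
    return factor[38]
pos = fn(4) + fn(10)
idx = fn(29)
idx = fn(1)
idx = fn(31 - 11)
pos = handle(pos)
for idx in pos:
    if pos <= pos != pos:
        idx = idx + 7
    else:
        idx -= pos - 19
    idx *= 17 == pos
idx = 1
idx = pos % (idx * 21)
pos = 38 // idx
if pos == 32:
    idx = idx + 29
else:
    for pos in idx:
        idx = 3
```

Transformed code:
pos = 4[38] + 10[38]
idx = 29[38]
idx = 1[38]
idx = (31 - 11)[38]
pos = handle(pos)
for idx in pos:
    if pos <= pos != pos:
        idx = idx + 7
    else:
        idx -= pos - 19
    idx *= 17 == pos
idx = 1
idx = pos % (idx * 21)
pos = 38 // idx
if pos == 32:
    idx = idx + 29
else:
    for pos in idx:
        idx = 3

2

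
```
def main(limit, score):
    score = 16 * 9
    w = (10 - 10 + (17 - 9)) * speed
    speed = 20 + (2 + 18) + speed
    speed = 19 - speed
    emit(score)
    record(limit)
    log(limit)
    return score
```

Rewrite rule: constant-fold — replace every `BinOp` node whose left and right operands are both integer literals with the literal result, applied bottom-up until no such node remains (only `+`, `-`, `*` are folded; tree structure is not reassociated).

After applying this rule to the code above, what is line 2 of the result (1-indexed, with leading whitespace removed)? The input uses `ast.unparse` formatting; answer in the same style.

score = 144

Transformed code:
def main(limit, score):
    score = 144
    w = 8 * speed
    speed = 40 + speed
    speed = 19 - speed
    emit(score)
    record(limit)
    log(limit)
    return score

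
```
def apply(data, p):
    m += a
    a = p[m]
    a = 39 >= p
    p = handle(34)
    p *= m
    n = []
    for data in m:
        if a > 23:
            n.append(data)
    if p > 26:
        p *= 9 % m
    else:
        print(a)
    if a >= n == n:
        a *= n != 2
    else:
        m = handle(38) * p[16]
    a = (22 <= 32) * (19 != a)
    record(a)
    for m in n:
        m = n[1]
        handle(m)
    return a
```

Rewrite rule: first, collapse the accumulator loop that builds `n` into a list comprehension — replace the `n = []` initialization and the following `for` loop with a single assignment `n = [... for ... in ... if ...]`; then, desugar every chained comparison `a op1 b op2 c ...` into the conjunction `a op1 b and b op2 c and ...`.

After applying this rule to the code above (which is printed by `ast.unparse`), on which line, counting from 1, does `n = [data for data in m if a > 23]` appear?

7

Transformed code:
def apply(data, p):
    m += a
    a = p[m]
    a = 39 >= p
    p = handle(34)
    p *= m
    n = [data for data in m if a > 23]
    if p > 26:
        p *= 9 % m
    else:
        print(a)
    if a >= n and n == n:
        a *= n != 2
    else:
        m = handle(38) * p[16]
    a = (22 <= 32) * (19 != a)
    record(a)
    for m in n:
        m = n[1]
        handle(m)
    return a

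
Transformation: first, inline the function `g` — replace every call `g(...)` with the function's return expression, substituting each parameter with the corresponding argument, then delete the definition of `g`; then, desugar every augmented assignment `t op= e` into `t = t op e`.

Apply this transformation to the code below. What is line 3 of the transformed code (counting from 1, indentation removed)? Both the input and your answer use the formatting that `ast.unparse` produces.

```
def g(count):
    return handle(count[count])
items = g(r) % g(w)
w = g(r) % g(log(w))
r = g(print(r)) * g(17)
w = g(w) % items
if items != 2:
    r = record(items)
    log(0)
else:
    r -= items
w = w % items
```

Transformed code:
items = handle(r[r]) % handle(w[w])
w = handle(r[r]) % handle(log(w)[log(w)])
r = handle(print(r)[print(r)]) * handle(17[17])
w = handle(w[w]) % items
if items != 2:
    r = record(items)
    log(0)
else:
    r = r - items
w = w % items

r = handle(print(r)[print(r)]) * handle(17[17])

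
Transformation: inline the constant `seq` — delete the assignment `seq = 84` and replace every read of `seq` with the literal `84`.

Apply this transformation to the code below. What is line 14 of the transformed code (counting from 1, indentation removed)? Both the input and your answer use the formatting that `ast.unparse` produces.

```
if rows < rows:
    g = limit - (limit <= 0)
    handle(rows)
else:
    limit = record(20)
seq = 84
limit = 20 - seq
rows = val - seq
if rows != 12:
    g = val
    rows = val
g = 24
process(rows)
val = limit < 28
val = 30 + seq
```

val = 30 + 84

Transformed code:
if rows < rows:
    g = limit - (limit <= 0)
    handle(rows)
else:
    limit = record(20)
limit = 20 - 84
rows = val - 84
if rows != 12:
    g = val
    rows = val
g = 24
process(rows)
val = limit < 28
val = 30 + 84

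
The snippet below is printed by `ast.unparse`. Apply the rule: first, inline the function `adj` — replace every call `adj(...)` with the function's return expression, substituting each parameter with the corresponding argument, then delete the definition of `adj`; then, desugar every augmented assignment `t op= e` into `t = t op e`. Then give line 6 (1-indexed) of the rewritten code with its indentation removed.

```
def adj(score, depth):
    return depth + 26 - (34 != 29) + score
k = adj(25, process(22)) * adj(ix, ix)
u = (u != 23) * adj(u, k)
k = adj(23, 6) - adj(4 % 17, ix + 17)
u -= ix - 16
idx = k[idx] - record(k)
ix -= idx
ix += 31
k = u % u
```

Transformed code:
k = (process(22) + 26 - (34 != 29) + 25) * (ix + 26 - (34 != 29) + ix)
u = (u != 23) * (k + 26 - (34 != 29) + u)
k = 6 + 26 - (34 != 29) + 23 - (ix + 17 + 26 - (34 != 29) + 4 % 17)
u = u - (ix - 16)
idx = k[idx] - record(k)
ix = ix - idx
ix = ix + 31
k = u % u

ix = ix - idx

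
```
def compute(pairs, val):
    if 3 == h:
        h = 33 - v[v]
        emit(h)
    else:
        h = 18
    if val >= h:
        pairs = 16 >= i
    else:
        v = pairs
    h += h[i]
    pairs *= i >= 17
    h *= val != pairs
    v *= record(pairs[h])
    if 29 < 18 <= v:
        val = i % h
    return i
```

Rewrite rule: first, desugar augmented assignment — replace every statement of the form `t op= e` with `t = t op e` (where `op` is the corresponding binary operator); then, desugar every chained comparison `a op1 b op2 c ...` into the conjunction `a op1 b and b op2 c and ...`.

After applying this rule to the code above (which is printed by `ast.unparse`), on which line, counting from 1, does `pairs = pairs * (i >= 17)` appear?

Transformed code:
def compute(pairs, val):
    if 3 == h:
        h = 33 - v[v]
        emit(h)
    else:
        h = 18
    if val >= h:
        pairs = 16 >= i
    else:
        v = pairs
    h = h + h[i]
    pairs = pairs * (i >= 17)
    h = h * (val != pairs)
    v = v * record(pairs[h])
    if 29 < 18 and 18 <= v:
        val = i % h
    return i

12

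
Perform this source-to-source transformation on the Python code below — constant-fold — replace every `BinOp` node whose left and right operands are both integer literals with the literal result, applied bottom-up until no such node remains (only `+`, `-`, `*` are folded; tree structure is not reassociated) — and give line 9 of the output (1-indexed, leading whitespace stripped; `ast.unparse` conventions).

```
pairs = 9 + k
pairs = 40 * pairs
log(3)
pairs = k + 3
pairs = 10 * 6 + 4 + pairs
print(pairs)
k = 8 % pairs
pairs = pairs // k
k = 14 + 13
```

k = 27

Transformed code:
pairs = 9 + k
pairs = 40 * pairs
log(3)
pairs = k + 3
pairs = 64 + pairs
print(pairs)
k = 8 % pairs
pairs = pairs // k
k = 27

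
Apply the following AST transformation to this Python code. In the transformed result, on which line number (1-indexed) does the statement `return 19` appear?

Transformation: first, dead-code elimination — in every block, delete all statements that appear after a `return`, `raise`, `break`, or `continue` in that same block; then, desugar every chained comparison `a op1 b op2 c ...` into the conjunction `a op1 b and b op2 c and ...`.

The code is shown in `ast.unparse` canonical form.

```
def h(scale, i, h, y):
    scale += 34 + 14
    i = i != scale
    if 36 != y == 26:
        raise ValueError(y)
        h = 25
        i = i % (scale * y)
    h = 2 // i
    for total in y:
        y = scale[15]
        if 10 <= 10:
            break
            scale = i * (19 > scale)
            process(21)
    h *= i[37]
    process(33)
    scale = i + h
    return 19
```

14

Transformed code:
def h(scale, i, h, y):
    scale += 34 + 14
    i = i != scale
    if 36 != y and y == 26:
        raise ValueError(y)
    h = 2 // i
    for total in y:
        y = scale[15]
        if 10 <= 10:
            break
    h *= i[37]
    process(33)
    scale = i + h
    return 19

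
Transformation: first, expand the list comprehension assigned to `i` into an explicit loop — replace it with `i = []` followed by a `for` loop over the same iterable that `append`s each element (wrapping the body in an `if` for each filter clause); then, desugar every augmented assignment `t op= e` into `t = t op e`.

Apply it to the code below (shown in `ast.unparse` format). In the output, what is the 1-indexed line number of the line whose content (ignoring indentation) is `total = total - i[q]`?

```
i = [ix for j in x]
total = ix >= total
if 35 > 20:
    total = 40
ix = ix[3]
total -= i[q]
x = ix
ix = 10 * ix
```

8

Transformed code:
i = []
for j in x:
    i.append(ix)
total = ix >= total
if 35 > 20:
    total = 40
ix = ix[3]
total = total - i[q]
x = ix
ix = 10 * ix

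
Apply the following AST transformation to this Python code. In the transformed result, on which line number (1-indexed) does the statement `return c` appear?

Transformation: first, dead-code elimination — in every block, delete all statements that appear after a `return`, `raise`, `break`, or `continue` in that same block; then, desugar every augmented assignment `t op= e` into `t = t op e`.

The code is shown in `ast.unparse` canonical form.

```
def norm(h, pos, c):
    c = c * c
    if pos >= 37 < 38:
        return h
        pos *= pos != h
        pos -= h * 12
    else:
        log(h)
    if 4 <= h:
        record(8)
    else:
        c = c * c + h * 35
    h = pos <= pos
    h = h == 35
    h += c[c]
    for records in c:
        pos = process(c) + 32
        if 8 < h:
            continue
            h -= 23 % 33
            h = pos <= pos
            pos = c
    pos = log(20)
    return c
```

Transformed code:
def norm(h, pos, c):
    c = c * c
    if pos >= 37 < 38:
        return h
    else:
        log(h)
    if 4 <= h:
        record(8)
    else:
        c = c * c + h * 35
    h = pos <= pos
    h = h == 35
    h = h + c[c]
    for records in c:
        pos = process(c) + 32
        if 8 < h:
            continue
    pos = log(20)
    return c

19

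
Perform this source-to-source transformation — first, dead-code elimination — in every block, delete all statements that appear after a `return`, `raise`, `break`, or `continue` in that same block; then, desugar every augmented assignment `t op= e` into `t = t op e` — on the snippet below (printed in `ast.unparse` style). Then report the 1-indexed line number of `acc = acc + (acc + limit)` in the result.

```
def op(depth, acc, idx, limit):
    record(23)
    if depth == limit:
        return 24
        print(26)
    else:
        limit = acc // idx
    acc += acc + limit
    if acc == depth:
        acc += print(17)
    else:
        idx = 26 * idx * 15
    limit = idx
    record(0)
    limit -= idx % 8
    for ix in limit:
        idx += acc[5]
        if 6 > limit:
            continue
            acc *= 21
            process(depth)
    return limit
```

Transformed code:
def op(depth, acc, idx, limit):
    record(23)
    if depth == limit:
        return 24
    else:
        limit = acc // idx
    acc = acc + (acc + limit)
    if acc == depth:
        acc = acc + print(17)
    else:
        idx = 26 * idx * 15
    limit = idx
    record(0)
    limit = limit - idx % 8
    for ix in limit:
        idx = idx + acc[5]
        if 6 > limit:
            continue
    return limit

7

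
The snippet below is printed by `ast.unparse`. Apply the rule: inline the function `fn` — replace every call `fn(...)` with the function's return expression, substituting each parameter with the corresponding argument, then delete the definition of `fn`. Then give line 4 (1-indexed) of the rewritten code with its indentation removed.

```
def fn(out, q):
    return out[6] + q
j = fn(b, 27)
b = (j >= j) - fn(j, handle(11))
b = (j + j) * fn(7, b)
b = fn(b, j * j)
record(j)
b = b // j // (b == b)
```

Transformed code:
j = b[6] + 27
b = (j >= j) - (j[6] + handle(11))
b = (j + j) * (7[6] + b)
b = b[6] + j * j
record(j)
b = b // j // (b == b)

b = b[6] + j * j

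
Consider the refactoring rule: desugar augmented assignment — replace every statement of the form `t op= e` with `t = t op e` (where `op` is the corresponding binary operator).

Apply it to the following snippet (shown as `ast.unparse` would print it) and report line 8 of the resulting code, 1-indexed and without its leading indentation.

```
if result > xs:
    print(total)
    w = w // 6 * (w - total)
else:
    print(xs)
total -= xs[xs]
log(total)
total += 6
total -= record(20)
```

Transformed code:
if result > xs:
    print(total)
    w = w // 6 * (w - total)
else:
    print(xs)
total = total - xs[xs]
log(total)
total = total + 6
total = total - record(20)

total = total + 6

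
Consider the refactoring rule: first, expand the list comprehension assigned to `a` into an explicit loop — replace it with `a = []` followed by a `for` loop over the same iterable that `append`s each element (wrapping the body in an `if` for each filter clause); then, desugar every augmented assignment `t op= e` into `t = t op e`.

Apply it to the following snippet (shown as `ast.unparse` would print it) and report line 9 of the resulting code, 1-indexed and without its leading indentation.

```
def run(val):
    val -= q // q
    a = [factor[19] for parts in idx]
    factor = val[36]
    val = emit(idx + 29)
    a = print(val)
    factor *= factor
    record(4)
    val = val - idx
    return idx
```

factor = factor * factor

Transformed code:
def run(val):
    val = val - q // q
    a = []
    for parts in idx:
        a.append(factor[19])
    factor = val[36]
    val = emit(idx + 29)
    a = print(val)
    factor = factor * factor
    record(4)
    val = val - idx
    return idx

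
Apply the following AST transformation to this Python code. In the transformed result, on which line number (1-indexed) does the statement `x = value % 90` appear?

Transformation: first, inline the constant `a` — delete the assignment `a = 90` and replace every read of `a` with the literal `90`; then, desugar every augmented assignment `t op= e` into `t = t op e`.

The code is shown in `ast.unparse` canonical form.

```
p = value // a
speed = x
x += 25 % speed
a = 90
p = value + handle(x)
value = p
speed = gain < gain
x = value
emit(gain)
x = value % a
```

9

Transformed code:
p = value // 90
speed = x
x = x + 25 % speed
p = value + handle(x)
value = p
speed = gain < gain
x = value
emit(gain)
x = value % 90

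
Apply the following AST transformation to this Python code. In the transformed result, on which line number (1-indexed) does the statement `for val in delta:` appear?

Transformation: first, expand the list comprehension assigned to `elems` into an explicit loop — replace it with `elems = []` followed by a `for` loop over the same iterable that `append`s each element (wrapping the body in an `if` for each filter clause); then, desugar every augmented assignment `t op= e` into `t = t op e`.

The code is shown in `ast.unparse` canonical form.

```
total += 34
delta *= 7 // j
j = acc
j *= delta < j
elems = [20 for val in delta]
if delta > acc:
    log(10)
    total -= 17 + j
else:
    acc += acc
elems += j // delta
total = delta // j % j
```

6

Transformed code:
total = total + 34
delta = delta * (7 // j)
j = acc
j = j * (delta < j)
elems = []
for val in delta:
    elems.append(20)
if delta > acc:
    log(10)
    total = total - (17 + j)
else:
    acc = acc + acc
elems = elems + j // delta
total = delta // j % j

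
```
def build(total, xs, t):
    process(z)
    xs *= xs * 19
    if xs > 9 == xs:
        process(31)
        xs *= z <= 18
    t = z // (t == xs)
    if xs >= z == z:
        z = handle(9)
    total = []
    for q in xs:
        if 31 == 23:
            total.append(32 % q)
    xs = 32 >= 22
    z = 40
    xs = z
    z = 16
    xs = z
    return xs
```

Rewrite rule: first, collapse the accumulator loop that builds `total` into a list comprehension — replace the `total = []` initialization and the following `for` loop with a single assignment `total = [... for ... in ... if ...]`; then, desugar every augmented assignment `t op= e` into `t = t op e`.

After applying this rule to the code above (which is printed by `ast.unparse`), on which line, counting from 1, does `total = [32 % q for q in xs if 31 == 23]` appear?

10

Transformed code:
def build(total, xs, t):
    process(z)
    xs = xs * (xs * 19)
    if xs > 9 == xs:
        process(31)
        xs = xs * (z <= 18)
    t = z // (t == xs)
    if xs >= z == z:
        z = handle(9)
    total = [32 % q for q in xs if 31 == 23]
    xs = 32 >= 22
    z = 40
    xs = z
    z = 16
    xs = z
    return xs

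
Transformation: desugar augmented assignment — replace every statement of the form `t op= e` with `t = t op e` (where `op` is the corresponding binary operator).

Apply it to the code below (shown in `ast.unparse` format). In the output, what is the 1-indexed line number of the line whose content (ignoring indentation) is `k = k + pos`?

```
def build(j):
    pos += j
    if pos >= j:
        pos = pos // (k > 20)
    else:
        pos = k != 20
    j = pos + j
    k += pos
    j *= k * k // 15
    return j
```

Transformed code:
def build(j):
    pos = pos + j
    if pos >= j:
        pos = pos // (k > 20)
    else:
        pos = k != 20
    j = pos + j
    k = k + pos
    j = j * (k * k // 15)
    return j

8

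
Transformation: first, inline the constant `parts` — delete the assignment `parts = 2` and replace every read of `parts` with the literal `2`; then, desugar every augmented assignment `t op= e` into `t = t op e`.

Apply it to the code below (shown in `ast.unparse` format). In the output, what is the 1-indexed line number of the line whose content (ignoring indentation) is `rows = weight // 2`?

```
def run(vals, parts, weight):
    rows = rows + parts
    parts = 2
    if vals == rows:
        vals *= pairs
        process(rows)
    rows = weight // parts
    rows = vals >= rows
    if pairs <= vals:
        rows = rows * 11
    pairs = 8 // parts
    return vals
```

6

Transformed code:
def run(vals, parts, weight):
    rows = rows + 2
    if vals == rows:
        vals = vals * pairs
        process(rows)
    rows = weight // 2
    rows = vals >= rows
    if pairs <= vals:
        rows = rows * 11
    pairs = 8 // 2
    return vals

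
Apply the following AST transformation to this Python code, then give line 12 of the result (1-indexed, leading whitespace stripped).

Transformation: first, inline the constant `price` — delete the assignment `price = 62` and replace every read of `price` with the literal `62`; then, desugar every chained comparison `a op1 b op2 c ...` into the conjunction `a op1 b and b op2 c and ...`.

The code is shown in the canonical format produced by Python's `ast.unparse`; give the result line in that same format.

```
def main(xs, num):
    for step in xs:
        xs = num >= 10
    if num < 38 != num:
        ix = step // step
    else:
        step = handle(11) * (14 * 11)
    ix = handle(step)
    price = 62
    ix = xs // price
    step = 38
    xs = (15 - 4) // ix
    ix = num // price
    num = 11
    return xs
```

Transformed code:
def main(xs, num):
    for step in xs:
        xs = num >= 10
    if num < 38 and 38 != num:
        ix = step // step
    else:
        step = handle(11) * (14 * 11)
    ix = handle(step)
    ix = xs // 62
    step = 38
    xs = (15 - 4) // ix
    ix = num // 62
    num = 11
    return xs

ix = num // 62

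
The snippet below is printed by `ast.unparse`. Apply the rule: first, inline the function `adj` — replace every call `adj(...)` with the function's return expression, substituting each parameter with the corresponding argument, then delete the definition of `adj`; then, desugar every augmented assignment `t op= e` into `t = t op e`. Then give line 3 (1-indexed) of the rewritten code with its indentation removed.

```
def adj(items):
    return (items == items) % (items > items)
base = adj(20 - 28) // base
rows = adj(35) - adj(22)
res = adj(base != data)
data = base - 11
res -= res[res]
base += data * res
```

Transformed code:
base = (20 - 28 == 20 - 28) % (20 - 28 > 20 - 28) // base
rows = (35 == 35) % (35 > 35) - (22 == 22) % (22 > 22)
res = ((base != data) == (base != data)) % ((base != data) > (base != data))
data = base - 11
res = res - res[res]
base = base + data * res

res = ((base != data) == (base != data)) % ((base != data) > (base != data))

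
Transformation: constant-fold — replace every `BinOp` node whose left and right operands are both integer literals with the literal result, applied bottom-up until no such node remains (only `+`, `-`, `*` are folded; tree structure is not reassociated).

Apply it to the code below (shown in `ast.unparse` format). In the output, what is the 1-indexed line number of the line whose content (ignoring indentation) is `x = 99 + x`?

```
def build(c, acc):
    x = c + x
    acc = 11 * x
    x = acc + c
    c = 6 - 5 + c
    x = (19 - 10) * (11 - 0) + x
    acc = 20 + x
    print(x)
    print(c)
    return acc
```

Transformed code:
def build(c, acc):
    x = c + x
    acc = 11 * x
    x = acc + c
    c = 1 + c
    x = 99 + x
    acc = 20 + x
    print(x)
    print(c)
    return acc

6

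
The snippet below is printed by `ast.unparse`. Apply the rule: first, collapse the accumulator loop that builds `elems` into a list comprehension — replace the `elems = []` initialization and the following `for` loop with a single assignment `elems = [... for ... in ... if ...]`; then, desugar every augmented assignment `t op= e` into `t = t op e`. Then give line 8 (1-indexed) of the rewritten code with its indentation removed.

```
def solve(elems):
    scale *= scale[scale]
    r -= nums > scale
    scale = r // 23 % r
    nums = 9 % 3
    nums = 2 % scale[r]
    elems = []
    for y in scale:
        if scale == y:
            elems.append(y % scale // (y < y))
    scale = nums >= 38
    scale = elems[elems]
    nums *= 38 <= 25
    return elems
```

scale = nums >= 38

Transformed code:
def solve(elems):
    scale = scale * scale[scale]
    r = r - (nums > scale)
    scale = r // 23 % r
    nums = 9 % 3
    nums = 2 % scale[r]
    elems = [y % scale // (y < y) for y in scale if scale == y]
    scale = nums >= 38
    scale = elems[elems]
    nums = nums * (38 <= 25)
    return elems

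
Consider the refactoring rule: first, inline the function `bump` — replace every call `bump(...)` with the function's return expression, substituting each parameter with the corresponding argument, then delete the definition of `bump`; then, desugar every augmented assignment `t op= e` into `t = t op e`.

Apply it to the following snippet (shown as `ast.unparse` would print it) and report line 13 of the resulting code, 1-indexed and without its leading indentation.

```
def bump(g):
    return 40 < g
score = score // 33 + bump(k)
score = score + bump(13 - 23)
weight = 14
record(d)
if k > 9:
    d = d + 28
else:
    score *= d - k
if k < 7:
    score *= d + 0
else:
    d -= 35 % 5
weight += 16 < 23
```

weight = weight + (16 < 23)

Transformed code:
score = score // 33 + (40 < k)
score = score + (40 < 13 - 23)
weight = 14
record(d)
if k > 9:
    d = d + 28
else:
    score = score * (d - k)
if k < 7:
    score = score * (d + 0)
else:
    d = d - 35 % 5
weight = weight + (16 < 23)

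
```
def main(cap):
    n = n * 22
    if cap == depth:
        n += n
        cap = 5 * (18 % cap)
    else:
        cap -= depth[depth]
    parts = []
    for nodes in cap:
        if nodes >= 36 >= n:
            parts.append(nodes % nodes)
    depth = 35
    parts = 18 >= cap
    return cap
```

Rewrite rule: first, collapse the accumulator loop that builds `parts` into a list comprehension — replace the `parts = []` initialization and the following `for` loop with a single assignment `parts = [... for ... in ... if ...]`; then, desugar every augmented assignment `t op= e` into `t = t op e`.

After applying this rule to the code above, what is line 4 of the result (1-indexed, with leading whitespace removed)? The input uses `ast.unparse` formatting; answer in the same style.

n = n + n

Transformed code:
def main(cap):
    n = n * 22
    if cap == depth:
        n = n + n
        cap = 5 * (18 % cap)
    else:
        cap = cap - depth[depth]
    parts = [nodes % nodes for nodes in cap if nodes >= 36 >= n]
    depth = 35
    parts = 18 >= cap
    return cap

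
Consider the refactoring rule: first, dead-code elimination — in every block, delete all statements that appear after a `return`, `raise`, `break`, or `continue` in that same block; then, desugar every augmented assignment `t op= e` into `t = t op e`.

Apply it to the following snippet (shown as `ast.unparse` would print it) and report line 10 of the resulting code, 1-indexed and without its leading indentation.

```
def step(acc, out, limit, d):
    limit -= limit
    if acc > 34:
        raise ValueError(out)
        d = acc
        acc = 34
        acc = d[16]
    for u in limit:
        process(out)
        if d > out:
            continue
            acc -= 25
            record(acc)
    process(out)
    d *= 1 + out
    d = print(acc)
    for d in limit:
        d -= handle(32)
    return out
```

Transformed code:
def step(acc, out, limit, d):
    limit = limit - limit
    if acc > 34:
        raise ValueError(out)
    for u in limit:
        process(out)
        if d > out:
            continue
    process(out)
    d = d * (1 + out)
    d = print(acc)
    for d in limit:
        d = d - handle(32)
    return out

d = d * (1 + out)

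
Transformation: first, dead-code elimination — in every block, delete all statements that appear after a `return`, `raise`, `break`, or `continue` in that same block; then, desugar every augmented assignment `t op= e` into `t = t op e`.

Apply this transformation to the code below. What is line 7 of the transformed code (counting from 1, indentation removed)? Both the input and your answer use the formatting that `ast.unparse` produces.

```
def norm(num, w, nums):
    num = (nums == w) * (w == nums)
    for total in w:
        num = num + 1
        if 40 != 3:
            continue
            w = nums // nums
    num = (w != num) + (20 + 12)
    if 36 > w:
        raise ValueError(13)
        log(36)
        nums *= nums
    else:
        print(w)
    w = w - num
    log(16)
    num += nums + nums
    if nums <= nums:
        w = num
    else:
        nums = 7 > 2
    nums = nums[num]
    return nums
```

num = (w != num) + (20 + 12)

Transformed code:
def norm(num, w, nums):
    num = (nums == w) * (w == nums)
    for total in w:
        num = num + 1
        if 40 != 3:
            continue
    num = (w != num) + (20 + 12)
    if 36 > w:
        raise ValueError(13)
    else:
        print(w)
    w = w - num
    log(16)
    num = num + (nums + nums)
    if nums <= nums:
        w = num
    else:
        nums = 7 > 2
    nums = nums[num]
    return nums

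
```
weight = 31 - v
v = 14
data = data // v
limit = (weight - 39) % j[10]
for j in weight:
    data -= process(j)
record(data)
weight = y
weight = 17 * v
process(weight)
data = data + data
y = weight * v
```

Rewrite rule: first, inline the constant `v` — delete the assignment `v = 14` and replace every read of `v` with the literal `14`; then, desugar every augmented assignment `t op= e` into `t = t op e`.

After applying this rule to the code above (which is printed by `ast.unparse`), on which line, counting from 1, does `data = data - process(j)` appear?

5

Transformed code:
weight = 31 - 14
data = data // 14
limit = (weight - 39) % j[10]
for j in weight:
    data = data - process(j)
record(data)
weight = y
weight = 17 * 14
process(weight)
data = data + data
y = weight * 14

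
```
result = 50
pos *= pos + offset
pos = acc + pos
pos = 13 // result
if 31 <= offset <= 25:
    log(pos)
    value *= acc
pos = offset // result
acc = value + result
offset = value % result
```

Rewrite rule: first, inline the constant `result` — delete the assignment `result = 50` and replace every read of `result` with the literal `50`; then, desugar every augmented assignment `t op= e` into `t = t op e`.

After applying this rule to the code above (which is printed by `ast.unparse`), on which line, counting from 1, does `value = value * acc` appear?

6

Transformed code:
pos = pos * (pos + offset)
pos = acc + pos
pos = 13 // 50
if 31 <= offset <= 25:
    log(pos)
    value = value * acc
pos = offset // 50
acc = value + 50
offset = value % 50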